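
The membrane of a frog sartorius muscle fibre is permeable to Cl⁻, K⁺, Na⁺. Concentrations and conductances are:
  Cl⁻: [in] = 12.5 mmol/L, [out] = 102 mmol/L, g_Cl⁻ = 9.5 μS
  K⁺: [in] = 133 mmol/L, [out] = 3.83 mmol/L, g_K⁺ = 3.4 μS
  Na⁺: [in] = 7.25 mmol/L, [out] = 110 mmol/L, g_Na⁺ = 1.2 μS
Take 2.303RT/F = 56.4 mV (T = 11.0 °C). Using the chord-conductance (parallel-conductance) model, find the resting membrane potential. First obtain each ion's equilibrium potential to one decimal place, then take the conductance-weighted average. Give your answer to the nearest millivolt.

-50 mV

E_Cl⁻ = (56.4/-1)·log₁₀(102/12.5) = -51.4 mV
E_K⁺ = (56.4/1)·log₁₀(3.83/133) = -86.9 mV
E_Na⁺ = (56.4/1)·log₁₀(110/7.25) = 66.6 mV
Vm = (Σ gᵢEᵢ)/(Σ gᵢ) = (9.5·-51.4 + 3.4·-86.9 + 1.2·66.6) / (9.5 + 3.4 + 1.2)
= -703.84 / 14.1 = -49.92 mV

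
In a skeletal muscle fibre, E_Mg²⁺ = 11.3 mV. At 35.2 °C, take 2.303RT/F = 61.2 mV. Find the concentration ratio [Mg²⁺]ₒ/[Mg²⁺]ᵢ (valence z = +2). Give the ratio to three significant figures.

2.34

log₁₀([out]/[in]) = E·z/(61.2) = 11.3 × 2 / 61.2 = 0.3693
[out]/[in] = 10^(0.3693) = 2.34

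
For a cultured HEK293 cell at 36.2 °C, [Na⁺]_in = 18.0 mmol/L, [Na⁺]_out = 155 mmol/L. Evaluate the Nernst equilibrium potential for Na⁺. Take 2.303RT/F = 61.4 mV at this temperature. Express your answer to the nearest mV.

E = (61.4/z) · log₁₀([Na⁺]_out/[Na⁺]_in) with z = +1.
= (61.4/1) · log₁₀(155/18.0) = 61.40 · log₁₀(8.611)
= 61.40 · (0.9351) = 57.41 mV

57 mV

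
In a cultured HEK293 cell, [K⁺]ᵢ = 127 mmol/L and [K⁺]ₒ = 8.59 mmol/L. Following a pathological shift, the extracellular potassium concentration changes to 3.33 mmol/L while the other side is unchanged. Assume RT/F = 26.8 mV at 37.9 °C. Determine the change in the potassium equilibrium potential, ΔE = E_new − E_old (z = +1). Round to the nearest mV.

-25 mV

E_old = (26.8/1)·ln(8.59/127) = -72.19 mV
E_new = (26.8/1)·ln(3.33/127) = -97.58 mV
ΔE = -97.58 − (-72.19) = -25.40 mV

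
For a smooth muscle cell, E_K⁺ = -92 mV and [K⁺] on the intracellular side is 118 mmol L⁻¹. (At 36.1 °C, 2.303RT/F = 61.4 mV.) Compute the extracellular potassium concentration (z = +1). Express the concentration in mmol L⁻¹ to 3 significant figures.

3.75 mmol L⁻¹

Nernst: E = (61.4/1) · log₁₀([out]/[in]), so log₁₀([out]/[in]) = -92.0 × 1 / 61.4 = -1.4984.
[out]/[in] = 10^(-1.4984) = 0.03174.
[out] = 0.03174 × 118 = 3.746 mmol L⁻¹.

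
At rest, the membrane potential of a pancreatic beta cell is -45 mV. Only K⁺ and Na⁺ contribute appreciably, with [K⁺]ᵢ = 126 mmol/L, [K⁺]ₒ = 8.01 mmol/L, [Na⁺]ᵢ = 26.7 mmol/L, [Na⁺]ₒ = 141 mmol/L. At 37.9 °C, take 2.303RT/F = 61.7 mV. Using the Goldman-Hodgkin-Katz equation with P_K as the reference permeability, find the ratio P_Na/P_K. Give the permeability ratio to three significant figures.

Let α = P_Na/P_K. GHK: Vm = 61.7·log₁₀[(Kₒ + α·Naₒ)/(Kᵢ + α·Naᵢ)].
10^(Vm/61.7) = 10^(-45.0/61.7) = 0.18649
So 0.18649·(Kᵢ + α·Naᵢ) = Kₒ + α·Naₒ → α = (0.18649·126.0 − 8.01) / (141.0 − 0.18649·26.7)
α = (23.5 − 8.01) / (141.0 − 4.979) = 15.49/136 = 0.1139

0.114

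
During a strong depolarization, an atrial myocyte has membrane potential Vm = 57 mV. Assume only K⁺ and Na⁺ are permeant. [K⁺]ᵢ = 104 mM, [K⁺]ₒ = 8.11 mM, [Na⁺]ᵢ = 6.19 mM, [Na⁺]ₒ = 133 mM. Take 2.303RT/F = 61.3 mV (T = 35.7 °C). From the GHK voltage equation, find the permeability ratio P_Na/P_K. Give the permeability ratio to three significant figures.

Let α = P_Na/P_K. GHK: Vm = 61.3·log₁₀[(Kₒ + α·Naₒ)/(Kᵢ + α·Naᵢ)].
10^(Vm/61.3) = 10^(57.0/61.3) = 8.5085
So 8.5085·(Kᵢ + α·Naᵢ) = Kₒ + α·Naₒ → α = (8.5085·104.0 − 8.11) / (133.0 − 8.5085·6.19)
α = (884.9 − 8.11) / (133.0 − 52.67) = 876.8/80.33 = 10.91

10.9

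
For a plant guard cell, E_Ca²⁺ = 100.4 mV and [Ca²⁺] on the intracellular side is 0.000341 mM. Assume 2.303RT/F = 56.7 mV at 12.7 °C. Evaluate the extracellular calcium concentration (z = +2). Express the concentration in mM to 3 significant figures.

Nernst: E = (56.7/2) · log₁₀([out]/[in]), so log₁₀([out]/[in]) = 100.4 × 2 / 56.7 = 3.5414.
[out]/[in] = 10^(3.5414) = 3479.
[out] = 3479 × 0.000341 = 1.186 mM.

1.19 mM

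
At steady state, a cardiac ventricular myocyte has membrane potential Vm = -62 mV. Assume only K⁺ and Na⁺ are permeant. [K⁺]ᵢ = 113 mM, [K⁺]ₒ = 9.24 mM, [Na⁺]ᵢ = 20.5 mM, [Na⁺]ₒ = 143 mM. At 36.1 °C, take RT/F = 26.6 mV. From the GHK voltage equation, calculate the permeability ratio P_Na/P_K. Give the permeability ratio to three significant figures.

Let α = P_Na/P_K. GHK: Vm = 26.6·ln[(Kₒ + α·Naₒ)/(Kᵢ + α·Naᵢ)].
e^(Vm/26.6) = e^(-62.0/26.6) = 0.097215
So 0.097215·(Kᵢ + α·Naᵢ) = Kₒ + α·Naₒ → α = (0.097215·113.0 − 9.24) / (143.0 − 0.097215·20.5)
α = (10.99 − 9.24) / (143.0 − 1.993) = 1.745/141 = 0.01238

0.0124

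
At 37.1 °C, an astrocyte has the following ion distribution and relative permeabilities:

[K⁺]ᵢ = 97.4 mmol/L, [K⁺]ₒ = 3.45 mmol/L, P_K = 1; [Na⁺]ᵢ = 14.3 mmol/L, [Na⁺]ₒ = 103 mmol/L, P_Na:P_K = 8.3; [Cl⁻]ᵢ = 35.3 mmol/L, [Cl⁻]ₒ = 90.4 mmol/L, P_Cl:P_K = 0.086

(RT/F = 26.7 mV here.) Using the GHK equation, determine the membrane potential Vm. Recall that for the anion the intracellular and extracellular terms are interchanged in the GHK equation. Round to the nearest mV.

Vm = 26.7 · ln[(Σ P·[cation]ₒ + Σ P·[anion]ᵢ) / (Σ P·[cation]ᵢ + Σ P·[anion]ₒ)]
Numerator = 1×3.45 + 8.3×103 + 0.086×35.3 = 861.4
Denominator = 1×97.4 + 8.3×14.3 + 0.086×90.4 = 223.9
Vm = 26.7 · ln(3.8478) = 26.7 × (1.3475) = 35.98 mV

36 mV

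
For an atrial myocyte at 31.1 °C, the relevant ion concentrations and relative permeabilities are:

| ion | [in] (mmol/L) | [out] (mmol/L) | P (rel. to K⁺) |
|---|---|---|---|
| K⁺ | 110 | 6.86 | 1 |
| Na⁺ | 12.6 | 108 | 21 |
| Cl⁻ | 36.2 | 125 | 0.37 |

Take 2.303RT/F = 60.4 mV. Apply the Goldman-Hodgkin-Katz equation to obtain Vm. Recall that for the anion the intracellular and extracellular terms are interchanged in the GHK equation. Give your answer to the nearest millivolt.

44 mV

Vm = 60.4 · log₁₀[(Σ P·[cation]ₒ + Σ P·[anion]ᵢ) / (Σ P·[cation]ᵢ + Σ P·[anion]ₒ)]
Numerator = 1×6.86 + 21×108 + 0.37×36.2 = 2288
Denominator = 1×110 + 21×12.6 + 0.37×125 = 420.8
Vm = 60.4 · log₁₀(5.4372) = 60.4 × (0.7354) = 44.42 mV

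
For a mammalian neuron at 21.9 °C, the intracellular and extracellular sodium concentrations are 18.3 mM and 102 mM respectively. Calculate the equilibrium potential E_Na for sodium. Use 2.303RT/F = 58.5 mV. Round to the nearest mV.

44 mV

E = (58.5/z) · log₁₀([Na⁺]_out/[Na⁺]_in) with z = +1.
= (58.5/1) · log₁₀(102/18.3) = 58.50 · log₁₀(5.574)
= 58.50 · (0.7461) = 43.65 mV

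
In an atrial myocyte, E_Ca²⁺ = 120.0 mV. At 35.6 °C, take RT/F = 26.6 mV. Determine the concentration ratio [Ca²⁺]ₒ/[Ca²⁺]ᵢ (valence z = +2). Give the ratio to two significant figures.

8300

ln([out]/[in]) = E·z/(26.6) = 120.0 × 2 / 26.6 = 9.0226
[out]/[in] = e^(9.0226) = 8288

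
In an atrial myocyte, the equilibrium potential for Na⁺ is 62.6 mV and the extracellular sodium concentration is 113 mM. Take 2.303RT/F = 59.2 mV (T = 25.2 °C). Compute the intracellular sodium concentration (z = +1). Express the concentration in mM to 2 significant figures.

Nernst: E = (59.2/1) · log₁₀([out]/[in]), so log₁₀([out]/[in]) = 62.6 × 1 / 59.2 = 1.0574.
[out]/[in] = 10^(1.0574) = 11.41.
[in] = 113 / 11.41 = 9.9 mM.

9.9 mM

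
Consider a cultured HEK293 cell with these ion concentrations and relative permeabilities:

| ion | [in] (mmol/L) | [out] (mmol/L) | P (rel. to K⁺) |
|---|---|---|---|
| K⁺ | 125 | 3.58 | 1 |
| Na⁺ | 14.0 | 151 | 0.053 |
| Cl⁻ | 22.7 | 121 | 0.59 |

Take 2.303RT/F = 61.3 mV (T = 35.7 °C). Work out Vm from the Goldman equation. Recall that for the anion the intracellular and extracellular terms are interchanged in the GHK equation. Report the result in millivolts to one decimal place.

-55.0 mV

Vm = 61.3 · log₁₀[(Σ P·[cation]ₒ + Σ P·[anion]ᵢ) / (Σ P·[cation]ᵢ + Σ P·[anion]ₒ)]
Numerator = 1×3.58 + 0.053×151 + 0.59×22.7 = 24.98
Denominator = 1×125 + 0.053×14.0 + 0.59×121 = 197.1
Vm = 61.3 · log₁₀(0.1267) = 61.3 × (-0.8972) = -55.00 mV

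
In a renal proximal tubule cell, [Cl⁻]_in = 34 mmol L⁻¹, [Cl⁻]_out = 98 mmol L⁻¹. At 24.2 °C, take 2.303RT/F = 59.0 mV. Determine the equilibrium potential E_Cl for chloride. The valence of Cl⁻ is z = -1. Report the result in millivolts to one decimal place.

-27.1 mV

E = (59.0/z) · log₁₀([Cl⁻]_out/[Cl⁻]_in) with z = -1.
For an anion, dividing by z = -1 reverses the sign.
= (59.0/-1) · log₁₀(98/34) = -59.00 · log₁₀(2.882)
= -59.00 · (0.4597) = -27.13 mV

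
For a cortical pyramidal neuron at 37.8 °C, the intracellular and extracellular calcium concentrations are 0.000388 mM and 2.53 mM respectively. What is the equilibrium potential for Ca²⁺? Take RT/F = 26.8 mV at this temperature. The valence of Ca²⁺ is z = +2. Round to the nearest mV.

118 mV

E = (26.8/z) · ln([Ca²⁺]_out/[Ca²⁺]_in) with z = +2.
= (26.8/2) · ln(2.53/0.000388) = 13.40 · ln(6521)
= 13.40 · (8.7827) = 117.69 mV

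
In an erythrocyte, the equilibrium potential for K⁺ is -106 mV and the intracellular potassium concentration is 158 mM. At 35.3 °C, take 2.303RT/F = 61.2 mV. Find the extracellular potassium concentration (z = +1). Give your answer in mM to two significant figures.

2.9 mM

Nernst: E = (61.2/1) · log₁₀([out]/[in]), so log₁₀([out]/[in]) = -106.0 × 1 / 61.2 = -1.7320.
[out]/[in] = 10^(-1.7320) = 0.01853.
[out] = 0.01853 × 158 = 2.928 mM.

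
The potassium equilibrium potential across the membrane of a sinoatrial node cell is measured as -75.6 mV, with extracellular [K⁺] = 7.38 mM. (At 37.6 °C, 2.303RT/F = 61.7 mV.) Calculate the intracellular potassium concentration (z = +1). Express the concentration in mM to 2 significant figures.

120 mM

Nernst: E = (61.7/1) · log₁₀([out]/[in]), so log₁₀([out]/[in]) = -75.6 × 1 / 61.7 = -1.2253.
[out]/[in] = 10^(-1.2253) = 0.05953.
[in] = 7.38 / 0.05953 = 124 mM.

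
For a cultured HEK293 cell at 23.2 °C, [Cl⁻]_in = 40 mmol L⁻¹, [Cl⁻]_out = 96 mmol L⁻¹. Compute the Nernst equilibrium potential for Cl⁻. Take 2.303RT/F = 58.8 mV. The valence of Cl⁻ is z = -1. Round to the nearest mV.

E = (58.8/z) · log₁₀([Cl⁻]_out/[Cl⁻]_in) with z = -1.
For an anion, dividing by z = -1 reverses the sign.
= (58.8/-1) · log₁₀(96/40) = -58.80 · log₁₀(2.4)
= -58.80 · (0.3802) = -22.36 mV

-22 mV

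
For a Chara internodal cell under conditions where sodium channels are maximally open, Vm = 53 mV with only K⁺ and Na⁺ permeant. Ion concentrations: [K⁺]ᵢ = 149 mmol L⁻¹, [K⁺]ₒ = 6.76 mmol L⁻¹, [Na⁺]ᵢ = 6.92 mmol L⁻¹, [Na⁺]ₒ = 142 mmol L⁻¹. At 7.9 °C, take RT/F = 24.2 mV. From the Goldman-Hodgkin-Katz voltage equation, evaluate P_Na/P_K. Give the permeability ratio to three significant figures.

16.5

Let α = P_Na/P_K. GHK: Vm = 24.2·ln[(Kₒ + α·Naₒ)/(Kᵢ + α·Naᵢ)].
e^(Vm/24.2) = e^(53.0/24.2) = 8.936
So 8.936·(Kᵢ + α·Naᵢ) = Kₒ + α·Naₒ → α = (8.936·149.0 − 6.76) / (142.0 − 8.936·6.92)
α = (1331 − 6.76) / (142.0 − 61.84) = 1325/80.16 = 16.52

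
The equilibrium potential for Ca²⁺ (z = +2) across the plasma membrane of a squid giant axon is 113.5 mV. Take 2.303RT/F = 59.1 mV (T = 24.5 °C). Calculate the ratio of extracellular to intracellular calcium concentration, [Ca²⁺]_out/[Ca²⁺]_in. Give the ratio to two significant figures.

log₁₀([out]/[in]) = E·z/(59.1) = 113.5 × 2 / 59.1 = 3.8409
[out]/[in] = 10^(3.8409) = 6933

6900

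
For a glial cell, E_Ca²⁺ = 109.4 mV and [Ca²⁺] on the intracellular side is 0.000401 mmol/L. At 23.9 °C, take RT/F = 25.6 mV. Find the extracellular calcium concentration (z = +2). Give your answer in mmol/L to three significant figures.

2.07 mmol/L

Nernst: E = (25.6/2) · ln([out]/[in]), so ln([out]/[in]) = 109.4 × 2 / 25.6 = 8.5469.
[out]/[in] = e^(8.5469) = 5151.
[out] = 5151 × 0.000401 = 2.065 mmol/L.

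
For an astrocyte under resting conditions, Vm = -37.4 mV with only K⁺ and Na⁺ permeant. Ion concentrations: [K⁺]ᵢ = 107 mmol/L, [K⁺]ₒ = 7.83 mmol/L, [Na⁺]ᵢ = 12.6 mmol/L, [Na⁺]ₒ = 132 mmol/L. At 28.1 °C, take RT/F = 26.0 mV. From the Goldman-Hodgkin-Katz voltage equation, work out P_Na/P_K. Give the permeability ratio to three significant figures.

Let α = P_Na/P_K. GHK: Vm = 26.0·ln[(Kₒ + α·Naₒ)/(Kᵢ + α·Naᵢ)].
e^(Vm/26.0) = e^(-37.4/26.0) = 0.23729
So 0.23729·(Kᵢ + α·Naᵢ) = Kₒ + α·Naₒ → α = (0.23729·107.0 − 7.83) / (132.0 − 0.23729·12.6)
α = (25.39 − 7.83) / (132.0 − 2.99) = 17.56/129 = 0.1361

0.136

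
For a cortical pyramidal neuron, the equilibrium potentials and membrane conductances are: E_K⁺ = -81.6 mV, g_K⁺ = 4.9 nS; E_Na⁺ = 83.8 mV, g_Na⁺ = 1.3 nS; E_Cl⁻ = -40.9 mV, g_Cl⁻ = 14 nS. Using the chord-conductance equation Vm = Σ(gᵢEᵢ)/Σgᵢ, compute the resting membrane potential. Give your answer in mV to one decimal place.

Σ gᵢEᵢ = 4.9·(-81.6) + 1.3·(83.8) + 14·(-40.9) = -863.50
Σ gᵢ = 4.9 + 1.3 + 14 = 20.2
Vm = -863.50 / 20.2 = -42.75 mV

-42.7 mV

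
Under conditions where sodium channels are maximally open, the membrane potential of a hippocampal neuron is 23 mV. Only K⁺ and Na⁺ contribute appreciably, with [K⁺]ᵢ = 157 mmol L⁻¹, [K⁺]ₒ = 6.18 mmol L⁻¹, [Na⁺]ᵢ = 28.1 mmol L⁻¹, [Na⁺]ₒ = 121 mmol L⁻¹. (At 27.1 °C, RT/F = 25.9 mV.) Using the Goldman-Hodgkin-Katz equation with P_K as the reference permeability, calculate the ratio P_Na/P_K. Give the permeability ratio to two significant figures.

7.1

Let α = P_Na/P_K. GHK: Vm = 25.9·ln[(Kₒ + α·Naₒ)/(Kᵢ + α·Naᵢ)].
e^(Vm/25.9) = e^(23.0/25.9) = 2.4303
So 2.4303·(Kᵢ + α·Naᵢ) = Kₒ + α·Naₒ → α = (2.4303·157.0 − 6.18) / (121.0 − 2.4303·28.1)
α = (381.6 − 6.18) / (121.0 − 68.29) = 375.4/52.71 = 7.122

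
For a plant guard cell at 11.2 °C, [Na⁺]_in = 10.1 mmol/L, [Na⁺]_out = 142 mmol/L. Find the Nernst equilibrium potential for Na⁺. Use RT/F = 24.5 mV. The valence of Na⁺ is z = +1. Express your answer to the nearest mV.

E = (24.5/z) · ln([Na⁺]_out/[Na⁺]_in) with z = +1.
= (24.5/1) · ln(142/10.1) = 24.50 · ln(14.06)
= 24.50 · (2.6433) = 64.76 mV

65 mV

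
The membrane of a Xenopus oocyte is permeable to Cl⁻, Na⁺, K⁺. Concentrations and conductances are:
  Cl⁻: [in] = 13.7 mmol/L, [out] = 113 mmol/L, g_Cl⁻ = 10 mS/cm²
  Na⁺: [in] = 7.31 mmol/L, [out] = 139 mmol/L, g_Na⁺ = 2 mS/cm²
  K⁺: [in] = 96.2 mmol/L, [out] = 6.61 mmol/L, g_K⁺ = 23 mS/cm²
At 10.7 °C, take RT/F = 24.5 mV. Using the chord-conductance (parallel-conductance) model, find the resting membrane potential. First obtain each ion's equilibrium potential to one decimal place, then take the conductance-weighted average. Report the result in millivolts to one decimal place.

-53.8 mV

E_Cl⁻ = (24.5/-1)·ln(113/13.7) = -51.7 mV
E_Na⁺ = (24.5/1)·ln(139/7.31) = 72.2 mV
E_K⁺ = (24.5/1)·ln(6.61/96.2) = -65.6 mV
Vm = (Σ gᵢEᵢ)/(Σ gᵢ) = (10·-51.7 + 2·72.2 + 23·-65.6) / (10 + 2 + 23)
= -1881.40 / 35 = -53.75 mV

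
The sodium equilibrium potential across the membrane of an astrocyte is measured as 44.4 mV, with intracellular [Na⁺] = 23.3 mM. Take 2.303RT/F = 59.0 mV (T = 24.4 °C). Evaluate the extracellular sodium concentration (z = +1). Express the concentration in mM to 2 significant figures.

130 mM

Nernst: E = (59.0/1) · log₁₀([out]/[in]), so log₁₀([out]/[in]) = 44.4 × 1 / 59.0 = 0.7525.
[out]/[in] = 10^(0.7525) = 5.656.
[out] = 5.656 × 23.3 = 131.8 mM.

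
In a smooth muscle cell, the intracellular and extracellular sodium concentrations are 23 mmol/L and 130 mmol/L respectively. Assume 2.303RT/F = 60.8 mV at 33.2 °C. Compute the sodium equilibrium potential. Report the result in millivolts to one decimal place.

45.7 mV

E = (60.8/z) · log₁₀([Na⁺]_out/[Na⁺]_in) with z = +1.
= (60.8/1) · log₁₀(130/23) = 60.80 · log₁₀(5.652)
= 60.80 · (0.7522) = 45.73 mV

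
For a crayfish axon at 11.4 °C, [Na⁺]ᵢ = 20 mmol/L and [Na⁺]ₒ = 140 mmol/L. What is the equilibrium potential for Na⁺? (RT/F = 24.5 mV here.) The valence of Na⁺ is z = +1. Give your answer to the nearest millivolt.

48 mV

E = (24.5/z) · ln([Na⁺]_out/[Na⁺]_in) with z = +1.
= (24.5/1) · ln(140/20) = 24.50 · ln(7)
= 24.50 · (1.9459) = 47.67 mV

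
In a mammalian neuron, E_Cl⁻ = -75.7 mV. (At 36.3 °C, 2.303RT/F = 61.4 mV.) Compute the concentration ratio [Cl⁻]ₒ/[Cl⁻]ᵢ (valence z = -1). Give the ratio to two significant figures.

17

log₁₀([out]/[in]) = E·z/(61.4) = -75.7 × -1 / 61.4 = 1.2329
[out]/[in] = 10^(1.2329) = 17.1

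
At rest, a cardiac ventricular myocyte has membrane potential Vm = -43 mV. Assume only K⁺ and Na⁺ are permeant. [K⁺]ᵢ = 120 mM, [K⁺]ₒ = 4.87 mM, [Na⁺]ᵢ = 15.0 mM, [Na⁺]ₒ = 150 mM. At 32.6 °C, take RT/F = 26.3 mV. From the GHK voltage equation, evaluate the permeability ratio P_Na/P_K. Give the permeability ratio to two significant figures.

0.13

Let α = P_Na/P_K. GHK: Vm = 26.3·ln[(Kₒ + α·Naₒ)/(Kᵢ + α·Naᵢ)].
e^(Vm/26.3) = e^(-43.0/26.3) = 0.19496
So 0.19496·(Kᵢ + α·Naᵢ) = Kₒ + α·Naₒ → α = (0.19496·120.0 − 4.87) / (150.0 − 0.19496·15.0)
α = (23.39 − 4.87) / (150.0 − 2.924) = 18.52/147.1 = 0.126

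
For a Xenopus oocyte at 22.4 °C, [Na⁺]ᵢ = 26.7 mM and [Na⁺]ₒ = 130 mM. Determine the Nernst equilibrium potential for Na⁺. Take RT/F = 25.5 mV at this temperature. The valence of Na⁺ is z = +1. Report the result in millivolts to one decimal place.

E = (25.5/z) · ln([Na⁺]_out/[Na⁺]_in) with z = +1.
= (25.5/1) · ln(130/26.7) = 25.50 · ln(4.869)
= 25.50 · (1.5829) = 40.36 mV

40.4 mV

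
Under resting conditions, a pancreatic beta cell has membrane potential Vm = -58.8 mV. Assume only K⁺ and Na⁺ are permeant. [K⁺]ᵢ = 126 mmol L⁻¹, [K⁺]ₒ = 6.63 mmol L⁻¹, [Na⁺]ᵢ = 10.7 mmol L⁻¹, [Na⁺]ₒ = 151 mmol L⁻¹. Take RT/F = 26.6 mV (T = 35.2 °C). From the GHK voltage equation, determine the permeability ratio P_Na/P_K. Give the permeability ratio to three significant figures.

0.0480

Let α = P_Na/P_K. GHK: Vm = 26.6·ln[(Kₒ + α·Naₒ)/(Kᵢ + α·Naᵢ)].
e^(Vm/26.6) = e^(-58.8/26.6) = 0.10964
So 0.10964·(Kᵢ + α·Naᵢ) = Kₒ + α·Naₒ → α = (0.10964·126.0 − 6.63) / (151.0 − 0.10964·10.7)
α = (13.82 − 6.63) / (151.0 − 1.173) = 7.185/149.8 = 0.04796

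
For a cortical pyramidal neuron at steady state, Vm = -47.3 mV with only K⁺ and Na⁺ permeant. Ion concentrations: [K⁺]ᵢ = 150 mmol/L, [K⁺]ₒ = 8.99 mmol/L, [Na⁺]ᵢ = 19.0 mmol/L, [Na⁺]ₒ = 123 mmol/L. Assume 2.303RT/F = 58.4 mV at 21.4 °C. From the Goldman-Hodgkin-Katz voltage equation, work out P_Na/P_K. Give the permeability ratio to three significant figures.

Let α = P_Na/P_K. GHK: Vm = 58.4·log₁₀[(Kₒ + α·Naₒ)/(Kᵢ + α·Naᵢ)].
10^(Vm/58.4) = 10^(-47.3/58.4) = 0.15491
So 0.15491·(Kᵢ + α·Naᵢ) = Kₒ + α·Naₒ → α = (0.15491·150.0 − 8.99) / (123.0 − 0.15491·19.0)
α = (23.24 − 8.99) / (123.0 − 2.943) = 14.25/120.1 = 0.1187

0.119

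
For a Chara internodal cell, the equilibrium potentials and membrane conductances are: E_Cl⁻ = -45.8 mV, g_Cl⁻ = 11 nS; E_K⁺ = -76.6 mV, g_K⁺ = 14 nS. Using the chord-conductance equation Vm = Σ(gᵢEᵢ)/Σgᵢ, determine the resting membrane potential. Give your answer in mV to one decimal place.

-63.0 mV

Σ gᵢEᵢ = 11·(-45.8) + 14·(-76.6) = -1576.20
Σ gᵢ = 11 + 14 = 25
Vm = -1576.20 / 25 = -63.05 mV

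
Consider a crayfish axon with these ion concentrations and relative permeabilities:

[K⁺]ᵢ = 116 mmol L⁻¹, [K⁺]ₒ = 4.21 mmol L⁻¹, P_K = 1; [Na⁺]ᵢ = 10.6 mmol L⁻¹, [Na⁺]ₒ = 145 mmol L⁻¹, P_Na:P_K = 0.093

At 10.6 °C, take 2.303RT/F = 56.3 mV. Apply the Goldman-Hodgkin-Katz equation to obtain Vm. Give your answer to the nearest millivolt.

Vm = 56.3 · log₁₀[(Σ P·[cation]ₒ + Σ P·[anion]ᵢ) / (Σ P·[cation]ᵢ + Σ P·[anion]ₒ)]
Numerator = 1×4.21 + 0.093×145 = 17.7
Denominator = 1×116 + 0.093×10.6 = 117
Vm = 56.3 · log₁₀(0.15126) = 56.3 × (-0.8203) = -46.18 mV

-46 mV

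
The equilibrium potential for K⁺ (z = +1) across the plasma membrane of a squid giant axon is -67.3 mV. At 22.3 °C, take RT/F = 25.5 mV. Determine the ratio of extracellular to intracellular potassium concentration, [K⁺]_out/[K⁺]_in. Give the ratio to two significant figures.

ln([out]/[in]) = E·z/(25.5) = -67.3 × 1 / 25.5 = -2.6392
[out]/[in] = e^(-2.6392) = 0.07142

0.071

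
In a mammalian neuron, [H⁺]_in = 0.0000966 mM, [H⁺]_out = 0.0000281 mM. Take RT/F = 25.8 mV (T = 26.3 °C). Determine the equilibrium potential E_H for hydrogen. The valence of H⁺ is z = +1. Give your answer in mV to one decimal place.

-31.9 mV

E = (25.8/z) · ln([H⁺]_out/[H⁺]_in) with z = +1.
= (25.8/1) · ln(0.0000281/0.0000966) = 25.80 · ln(0.2909)
= 25.80 · (-1.2348) = -31.86 mV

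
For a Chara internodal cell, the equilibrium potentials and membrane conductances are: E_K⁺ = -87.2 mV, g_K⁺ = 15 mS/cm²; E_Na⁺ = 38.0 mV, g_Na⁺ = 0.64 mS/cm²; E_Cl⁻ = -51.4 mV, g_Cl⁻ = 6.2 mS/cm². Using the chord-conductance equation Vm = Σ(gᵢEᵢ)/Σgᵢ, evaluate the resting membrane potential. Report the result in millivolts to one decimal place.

-73.4 mV

Σ gᵢEᵢ = 15·(-87.2) + 0.64·(38.0) + 6.2·(-51.4) = -1602.36
Σ gᵢ = 15 + 0.64 + 6.2 = 21.84
Vm = -1602.36 / 21.84 = -73.37 mV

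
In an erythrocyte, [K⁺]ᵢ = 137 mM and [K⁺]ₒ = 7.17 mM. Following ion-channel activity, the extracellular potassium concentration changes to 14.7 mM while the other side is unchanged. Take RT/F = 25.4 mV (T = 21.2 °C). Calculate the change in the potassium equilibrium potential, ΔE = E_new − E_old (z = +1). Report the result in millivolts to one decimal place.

E_old = (25.4/1)·ln(7.17/137) = -74.93 mV
E_new = (25.4/1)·ln(14.7/137) = -56.70 mV
ΔE = -56.70 − (-74.93) = 18.24 mV

18.2 mV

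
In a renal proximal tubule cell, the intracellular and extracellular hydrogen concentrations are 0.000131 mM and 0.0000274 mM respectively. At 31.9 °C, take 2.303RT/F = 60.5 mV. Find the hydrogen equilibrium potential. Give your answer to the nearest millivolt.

-41 mV

E = (60.5/z) · log₁₀([H⁺]_out/[H⁺]_in) with z = +1.
= (60.5/1) · log₁₀(0.0000274/0.000131) = 60.50 · log₁₀(0.2092)
= 60.50 · (-0.6795) = -41.11 mV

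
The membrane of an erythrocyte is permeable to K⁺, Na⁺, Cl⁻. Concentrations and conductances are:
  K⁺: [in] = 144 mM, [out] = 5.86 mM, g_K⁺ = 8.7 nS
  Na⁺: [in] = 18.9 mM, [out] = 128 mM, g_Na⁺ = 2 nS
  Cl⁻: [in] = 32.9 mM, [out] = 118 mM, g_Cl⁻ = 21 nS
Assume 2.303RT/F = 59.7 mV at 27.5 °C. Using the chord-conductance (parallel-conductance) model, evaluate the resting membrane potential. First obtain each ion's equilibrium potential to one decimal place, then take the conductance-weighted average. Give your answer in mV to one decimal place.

E_K⁺ = (59.7/1)·log₁₀(5.86/144) = -83.0 mV
E_Na⁺ = (59.7/1)·log₁₀(128/18.9) = 49.6 mV
E_Cl⁻ = (59.7/-1)·log₁₀(118/32.9) = -33.1 mV
Vm = (Σ gᵢEᵢ)/(Σ gᵢ) = (8.7·-83.0 + 2·49.6 + 21·-33.1) / (8.7 + 2 + 21)
= -1318.00 / 31.7 = -41.58 mV

-41.6 mV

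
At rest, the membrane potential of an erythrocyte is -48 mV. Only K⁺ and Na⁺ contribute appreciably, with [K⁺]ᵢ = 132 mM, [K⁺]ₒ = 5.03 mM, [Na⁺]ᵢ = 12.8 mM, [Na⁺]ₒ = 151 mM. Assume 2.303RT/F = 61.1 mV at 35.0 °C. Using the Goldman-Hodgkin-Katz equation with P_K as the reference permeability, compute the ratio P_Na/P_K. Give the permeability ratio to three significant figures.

0.111

Let α = P_Na/P_K. GHK: Vm = 61.1·log₁₀[(Kₒ + α·Naₒ)/(Kᵢ + α·Naᵢ)].
10^(Vm/61.1) = 10^(-48.0/61.1) = 0.16383
So 0.16383·(Kᵢ + α·Naᵢ) = Kₒ + α·Naₒ → α = (0.16383·132.0 − 5.03) / (151.0 − 0.16383·12.8)
α = (21.63 − 5.03) / (151.0 − 2.097) = 16.6/148.9 = 0.1115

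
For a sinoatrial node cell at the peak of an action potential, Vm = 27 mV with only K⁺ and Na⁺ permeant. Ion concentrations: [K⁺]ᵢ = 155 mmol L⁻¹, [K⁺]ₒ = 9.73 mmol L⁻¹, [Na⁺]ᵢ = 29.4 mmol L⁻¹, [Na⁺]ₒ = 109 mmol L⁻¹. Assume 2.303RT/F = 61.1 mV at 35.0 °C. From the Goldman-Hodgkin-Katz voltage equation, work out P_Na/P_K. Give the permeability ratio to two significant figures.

15

Let α = P_Na/P_K. GHK: Vm = 61.1·log₁₀[(Kₒ + α·Naₒ)/(Kᵢ + α·Naᵢ)].
10^(Vm/61.1) = 10^(27.0/61.1) = 2.7663
So 2.7663·(Kᵢ + α·Naᵢ) = Kₒ + α·Naₒ → α = (2.7663·155.0 − 9.73) / (109.0 − 2.7663·29.4)
α = (428.8 − 9.73) / (109.0 − 81.33) = 419/27.67 = 15.14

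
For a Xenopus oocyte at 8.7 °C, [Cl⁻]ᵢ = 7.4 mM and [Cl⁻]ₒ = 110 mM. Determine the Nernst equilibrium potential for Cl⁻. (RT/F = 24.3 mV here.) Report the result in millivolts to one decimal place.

E = (24.3/z) · ln([Cl⁻]_out/[Cl⁻]_in) with z = -1.
For an anion, dividing by z = -1 reverses the sign.
= (24.3/-1) · ln(110/7.4) = -24.30 · ln(14.86)
= -24.30 · (2.6990) = -65.59 mV

-65.6 mV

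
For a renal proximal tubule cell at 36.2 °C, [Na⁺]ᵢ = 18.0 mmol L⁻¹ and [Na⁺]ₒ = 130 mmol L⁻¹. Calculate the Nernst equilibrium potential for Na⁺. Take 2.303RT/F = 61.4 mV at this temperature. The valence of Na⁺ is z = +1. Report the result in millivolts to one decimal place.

E = (61.4/z) · log₁₀([Na⁺]_out/[Na⁺]_in) with z = +1.
= (61.4/1) · log₁₀(130/18.0) = 61.40 · log₁₀(7.222)
= 61.40 · (0.8587) = 52.72 mV

52.7 mV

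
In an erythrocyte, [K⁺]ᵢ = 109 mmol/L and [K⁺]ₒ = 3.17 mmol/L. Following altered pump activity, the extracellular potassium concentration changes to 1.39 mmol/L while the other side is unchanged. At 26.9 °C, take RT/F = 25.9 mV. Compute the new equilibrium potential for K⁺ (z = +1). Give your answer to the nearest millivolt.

After the shift: [K⁺]_out = 1.39, [K⁺]_in = 109 mmol/L.
E_new = (25.9/1)·ln(1.39/109) = 25.90 · (-4.3620) = -112.98 mV

-113 mV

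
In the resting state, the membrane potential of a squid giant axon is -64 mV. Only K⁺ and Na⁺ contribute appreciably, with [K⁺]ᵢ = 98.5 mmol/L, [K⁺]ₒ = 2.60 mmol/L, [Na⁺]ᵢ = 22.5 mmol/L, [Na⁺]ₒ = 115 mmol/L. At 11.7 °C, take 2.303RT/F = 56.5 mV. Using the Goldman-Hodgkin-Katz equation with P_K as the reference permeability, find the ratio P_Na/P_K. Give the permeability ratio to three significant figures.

0.0411

Let α = P_Na/P_K. GHK: Vm = 56.5·log₁₀[(Kₒ + α·Naₒ)/(Kᵢ + α·Naᵢ)].
10^(Vm/56.5) = 10^(-64.0/56.5) = 0.073664
So 0.073664·(Kᵢ + α·Naᵢ) = Kₒ + α·Naₒ → α = (0.073664·98.5 − 2.6) / (115.0 − 0.073664·22.5)
α = (7.256 − 2.6) / (115.0 − 1.657) = 4.656/113.3 = 0.04108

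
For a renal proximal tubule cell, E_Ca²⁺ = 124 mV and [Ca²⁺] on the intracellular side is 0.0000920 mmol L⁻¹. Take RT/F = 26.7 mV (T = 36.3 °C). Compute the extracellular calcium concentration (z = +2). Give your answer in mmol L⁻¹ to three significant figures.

Nernst: E = (26.7/2) · ln([out]/[in]), so ln([out]/[in]) = 124.0 × 2 / 26.7 = 9.2884.
[out]/[in] = e^(9.2884) = 1.081e+04.
[out] = 1.081e+04 × 0.0000920 = 0.9947 mmol L⁻¹.

0.995 mmol L⁻¹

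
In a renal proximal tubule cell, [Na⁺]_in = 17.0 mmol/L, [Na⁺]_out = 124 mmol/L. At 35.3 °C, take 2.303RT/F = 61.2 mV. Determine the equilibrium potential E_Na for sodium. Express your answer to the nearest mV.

53 mV

E = (61.2/z) · log₁₀([Na⁺]_out/[Na⁺]_in) with z = +1.
= (61.2/1) · log₁₀(124/17.0) = 61.20 · log₁₀(7.294)
= 61.20 · (0.8630) = 52.81 mV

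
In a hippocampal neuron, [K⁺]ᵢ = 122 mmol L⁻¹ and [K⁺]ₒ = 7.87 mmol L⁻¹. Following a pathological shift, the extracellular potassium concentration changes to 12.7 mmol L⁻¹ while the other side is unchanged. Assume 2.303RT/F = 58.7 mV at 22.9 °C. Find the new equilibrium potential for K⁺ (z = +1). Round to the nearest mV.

After the shift: [K⁺]_out = 12.7, [K⁺]_in = 122 mmol L⁻¹.
E_new = (58.7/1)·log₁₀(12.7/122) = 58.70 · (-0.9826) = -57.68 mV

-58 mV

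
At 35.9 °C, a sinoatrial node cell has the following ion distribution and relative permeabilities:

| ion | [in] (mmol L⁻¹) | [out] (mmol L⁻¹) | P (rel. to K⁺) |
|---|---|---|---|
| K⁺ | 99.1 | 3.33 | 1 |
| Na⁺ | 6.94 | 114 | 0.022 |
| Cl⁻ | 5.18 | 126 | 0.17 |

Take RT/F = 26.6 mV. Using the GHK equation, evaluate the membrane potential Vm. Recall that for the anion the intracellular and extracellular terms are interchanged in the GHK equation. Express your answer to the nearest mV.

Vm = 26.6 · ln[(Σ P·[cation]ₒ + Σ P·[anion]ᵢ) / (Σ P·[cation]ᵢ + Σ P·[anion]ₒ)]
Numerator = 1×3.33 + 0.022×114 + 0.17×5.18 = 6.719
Denominator = 1×99.1 + 0.022×6.94 + 0.17×126 = 120.7
Vm = 26.6 · ln(0.055676) = 26.6 × (-2.8882) = -76.83 mV

-77 mV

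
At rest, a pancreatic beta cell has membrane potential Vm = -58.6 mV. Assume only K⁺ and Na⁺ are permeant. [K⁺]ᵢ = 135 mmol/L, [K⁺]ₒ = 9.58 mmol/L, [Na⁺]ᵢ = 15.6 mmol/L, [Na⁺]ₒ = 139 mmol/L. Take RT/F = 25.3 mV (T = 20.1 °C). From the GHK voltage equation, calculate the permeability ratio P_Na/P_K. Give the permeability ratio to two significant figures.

Let α = P_Na/P_K. GHK: Vm = 25.3·ln[(Kₒ + α·Naₒ)/(Kᵢ + α·Naᵢ)].
e^(Vm/25.3) = e^(-58.6/25.3) = 0.098647
So 0.098647·(Kᵢ + α·Naᵢ) = Kₒ + α·Naₒ → α = (0.098647·135.0 − 9.58) / (139.0 − 0.098647·15.6)
α = (13.32 − 9.58) / (139.0 − 1.539) = 3.737/137.5 = 0.02719

0.027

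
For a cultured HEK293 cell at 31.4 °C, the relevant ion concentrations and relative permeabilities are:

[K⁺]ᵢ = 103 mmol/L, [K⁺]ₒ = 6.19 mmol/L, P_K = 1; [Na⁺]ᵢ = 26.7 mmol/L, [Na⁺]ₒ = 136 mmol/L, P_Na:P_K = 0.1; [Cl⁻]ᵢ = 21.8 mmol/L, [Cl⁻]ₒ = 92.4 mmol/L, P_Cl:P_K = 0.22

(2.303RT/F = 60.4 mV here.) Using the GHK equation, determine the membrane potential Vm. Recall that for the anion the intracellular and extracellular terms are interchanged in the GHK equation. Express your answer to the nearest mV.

Vm = 60.4 · log₁₀[(Σ P·[cation]ₒ + Σ P·[anion]ᵢ) / (Σ P·[cation]ᵢ + Σ P·[anion]ₒ)]
Numerator = 1×6.19 + 0.1×136 + 0.22×21.8 = 24.59
Denominator = 1×103 + 0.1×26.7 + 0.22×92.4 = 126
Vm = 60.4 · log₁₀(0.19513) = 60.4 × (-0.7097) = -42.86 mV

-43 mV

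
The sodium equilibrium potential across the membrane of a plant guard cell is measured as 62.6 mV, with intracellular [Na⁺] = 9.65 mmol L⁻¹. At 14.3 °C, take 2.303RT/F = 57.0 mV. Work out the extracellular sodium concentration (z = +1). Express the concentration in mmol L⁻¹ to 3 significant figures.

121 mmol L⁻¹

Nernst: E = (57.0/1) · log₁₀([out]/[in]), so log₁₀([out]/[in]) = 62.6 × 1 / 57.0 = 1.0982.
[out]/[in] = 10^(1.0982) = 12.54.
[out] = 12.54 × 9.65 = 121 mmol L⁻¹.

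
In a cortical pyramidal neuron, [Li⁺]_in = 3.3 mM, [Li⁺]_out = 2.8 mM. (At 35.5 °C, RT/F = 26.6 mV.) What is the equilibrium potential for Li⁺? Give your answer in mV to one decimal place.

E = (26.6/z) · ln([Li⁺]_out/[Li⁺]_in) with z = +1.
= (26.6/1) · ln(2.8/3.3) = 26.60 · ln(0.8485)
= 26.60 · (-0.1643) = -4.37 mV

-4.4 mV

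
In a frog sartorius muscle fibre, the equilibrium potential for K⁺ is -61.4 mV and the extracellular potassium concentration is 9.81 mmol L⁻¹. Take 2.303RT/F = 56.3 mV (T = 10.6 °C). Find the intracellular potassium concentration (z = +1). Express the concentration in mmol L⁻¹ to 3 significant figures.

121 mmol L⁻¹

Nernst: E = (56.3/1) · log₁₀([out]/[in]), so log₁₀([out]/[in]) = -61.4 × 1 / 56.3 = -1.0906.
[out]/[in] = 10^(-1.0906) = 0.08117.
[in] = 9.81 / 0.08117 = 120.9 mmol L⁻¹.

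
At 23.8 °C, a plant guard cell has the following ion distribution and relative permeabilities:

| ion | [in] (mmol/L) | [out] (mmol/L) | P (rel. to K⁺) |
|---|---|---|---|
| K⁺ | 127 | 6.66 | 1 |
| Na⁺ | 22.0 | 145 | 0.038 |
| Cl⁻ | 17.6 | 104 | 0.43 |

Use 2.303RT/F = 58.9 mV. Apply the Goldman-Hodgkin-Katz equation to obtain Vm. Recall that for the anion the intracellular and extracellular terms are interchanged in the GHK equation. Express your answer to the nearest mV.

Vm = 58.9 · log₁₀[(Σ P·[cation]ₒ + Σ P·[anion]ᵢ) / (Σ P·[cation]ᵢ + Σ P·[anion]ₒ)]
Numerator = 1×6.66 + 0.038×145 + 0.43×17.6 = 19.74
Denominator = 1×127 + 0.038×22.0 + 0.43×104 = 172.6
Vm = 58.9 · log₁₀(0.11439) = 58.9 × (-0.9416) = -55.46 mV

-55 mV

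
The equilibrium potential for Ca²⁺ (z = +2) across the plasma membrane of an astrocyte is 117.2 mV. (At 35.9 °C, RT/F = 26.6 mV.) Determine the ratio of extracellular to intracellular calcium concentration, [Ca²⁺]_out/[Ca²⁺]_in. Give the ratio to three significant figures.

ln([out]/[in]) = E·z/(26.6) = 117.2 × 2 / 26.6 = 8.8120
[out]/[in] = e^(8.8120) = 6715

6710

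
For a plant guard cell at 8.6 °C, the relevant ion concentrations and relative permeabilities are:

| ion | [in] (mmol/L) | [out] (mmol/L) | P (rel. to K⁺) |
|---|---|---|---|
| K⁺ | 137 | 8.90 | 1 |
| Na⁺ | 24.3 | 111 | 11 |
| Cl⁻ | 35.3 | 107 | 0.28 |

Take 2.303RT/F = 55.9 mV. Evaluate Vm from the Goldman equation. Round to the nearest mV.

Vm = 55.9 · log₁₀[(Σ P·[cation]ₒ + Σ P·[anion]ᵢ) / (Σ P·[cation]ᵢ + Σ P·[anion]ₒ)]
Numerator = 1×8.90 + 11×111 + 0.28×35.3 = 1240
Denominator = 1×137 + 11×24.3 + 0.28×107 = 434.3
Vm = 55.9 · log₁₀(2.8549) = 55.9 × (0.4556) = 25.47 mV

25 mV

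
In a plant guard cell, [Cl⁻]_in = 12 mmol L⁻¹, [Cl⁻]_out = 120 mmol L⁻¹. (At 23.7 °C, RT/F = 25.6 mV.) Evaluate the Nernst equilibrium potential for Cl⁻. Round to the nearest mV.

-59 mV

E = (25.6/z) · ln([Cl⁻]_out/[Cl⁻]_in) with z = -1.
For an anion, dividing by z = -1 reverses the sign.
= (25.6/-1) · ln(120/12) = -25.60 · ln(10)
= -25.60 · (2.3026) = -58.95 mV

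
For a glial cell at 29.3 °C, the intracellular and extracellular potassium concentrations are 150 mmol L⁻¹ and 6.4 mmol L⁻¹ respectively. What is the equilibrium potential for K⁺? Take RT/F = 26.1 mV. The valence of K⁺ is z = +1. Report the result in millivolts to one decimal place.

-82.3 mV

E = (26.1/z) · ln([K⁺]_out/[K⁺]_in) with z = +1.
= (26.1/1) · ln(6.4/150) = 26.10 · ln(0.04267)
= 26.10 · (-3.1543) = -82.33 mV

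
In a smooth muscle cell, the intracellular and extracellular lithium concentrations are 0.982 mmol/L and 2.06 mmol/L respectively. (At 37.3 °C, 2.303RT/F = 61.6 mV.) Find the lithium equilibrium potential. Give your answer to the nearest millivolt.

20 mV

E = (61.6/z) · log₁₀([Li⁺]_out/[Li⁺]_in) with z = +1.
= (61.6/1) · log₁₀(2.06/0.982) = 61.60 · log₁₀(2.098)
= 61.60 · (0.3218) = 19.82 mV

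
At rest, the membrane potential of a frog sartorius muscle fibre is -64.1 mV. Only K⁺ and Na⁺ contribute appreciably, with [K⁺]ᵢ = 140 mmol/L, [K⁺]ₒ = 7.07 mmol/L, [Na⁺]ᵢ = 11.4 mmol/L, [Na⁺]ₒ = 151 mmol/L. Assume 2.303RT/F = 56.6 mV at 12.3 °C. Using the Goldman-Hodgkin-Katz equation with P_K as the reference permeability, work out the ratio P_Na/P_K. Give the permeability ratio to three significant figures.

Let α = P_Na/P_K. GHK: Vm = 56.6·log₁₀[(Kₒ + α·Naₒ)/(Kᵢ + α·Naᵢ)].
10^(Vm/56.6) = 10^(-64.1/56.6) = 0.073704
So 0.073704·(Kᵢ + α·Naᵢ) = Kₒ + α·Naₒ → α = (0.073704·140.0 − 7.07) / (151.0 − 0.073704·11.4)
α = (10.32 − 7.07) / (151.0 − 0.8402) = 3.249/150.2 = 0.02163

0.0216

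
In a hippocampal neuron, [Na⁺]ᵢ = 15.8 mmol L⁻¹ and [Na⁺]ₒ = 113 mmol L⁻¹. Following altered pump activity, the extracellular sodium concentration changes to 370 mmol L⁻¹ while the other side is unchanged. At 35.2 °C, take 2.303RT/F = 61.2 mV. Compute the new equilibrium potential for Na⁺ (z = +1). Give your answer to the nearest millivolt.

After the shift: [Na⁺]_out = 370, [Na⁺]_in = 15.8 mmol L⁻¹.
E_new = (61.2/1)·log₁₀(370/15.8) = 61.20 · (1.3695) = 83.82 mV

84 mV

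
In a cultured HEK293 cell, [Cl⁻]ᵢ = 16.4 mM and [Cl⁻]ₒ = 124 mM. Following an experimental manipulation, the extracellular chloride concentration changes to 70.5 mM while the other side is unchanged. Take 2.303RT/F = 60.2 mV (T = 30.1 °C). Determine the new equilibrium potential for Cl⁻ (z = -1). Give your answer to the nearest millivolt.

After the shift: [Cl⁻]_out = 70.5, [Cl⁻]_in = 16.4 mM.
E_new = (60.2/-1)·log₁₀(70.5/16.4) = -60.20 · (0.6333) = -38.13 mV

-38 mV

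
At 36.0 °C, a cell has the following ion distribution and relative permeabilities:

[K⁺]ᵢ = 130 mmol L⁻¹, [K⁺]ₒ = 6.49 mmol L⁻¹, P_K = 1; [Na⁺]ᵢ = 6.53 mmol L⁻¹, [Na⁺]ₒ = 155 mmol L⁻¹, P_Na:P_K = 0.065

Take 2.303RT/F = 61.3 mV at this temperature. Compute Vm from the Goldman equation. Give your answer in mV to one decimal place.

-54.9 mV

Vm = 61.3 · log₁₀[(Σ P·[cation]ₒ + Σ P·[anion]ᵢ) / (Σ P·[cation]ᵢ + Σ P·[anion]ₒ)]
Numerator = 1×6.49 + 0.065×155 = 16.57
Denominator = 1×130 + 0.065×6.53 = 130.4
Vm = 61.3 · log₁₀(0.12701) = 61.3 × (-0.8962) = -54.94 mV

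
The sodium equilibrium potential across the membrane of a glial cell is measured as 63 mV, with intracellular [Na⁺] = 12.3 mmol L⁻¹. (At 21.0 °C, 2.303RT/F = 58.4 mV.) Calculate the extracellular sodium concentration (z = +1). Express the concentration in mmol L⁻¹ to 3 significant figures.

Nernst: E = (58.4/1) · log₁₀([out]/[in]), so log₁₀([out]/[in]) = 63.0 × 1 / 58.4 = 1.0788.
[out]/[in] = 10^(1.0788) = 11.99.
[out] = 11.99 × 12.3 = 147.5 mmol L⁻¹.

147 mmol L⁻¹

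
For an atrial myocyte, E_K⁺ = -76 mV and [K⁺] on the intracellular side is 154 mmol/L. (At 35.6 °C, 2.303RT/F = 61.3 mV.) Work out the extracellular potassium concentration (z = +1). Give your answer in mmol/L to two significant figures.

8.9 mmol/L

Nernst: E = (61.3/1) · log₁₀([out]/[in]), so log₁₀([out]/[in]) = -76.0 × 1 / 61.3 = -1.2398.
[out]/[in] = 10^(-1.2398) = 0.05757.
[out] = 0.05757 × 154 = 8.866 mmol/L.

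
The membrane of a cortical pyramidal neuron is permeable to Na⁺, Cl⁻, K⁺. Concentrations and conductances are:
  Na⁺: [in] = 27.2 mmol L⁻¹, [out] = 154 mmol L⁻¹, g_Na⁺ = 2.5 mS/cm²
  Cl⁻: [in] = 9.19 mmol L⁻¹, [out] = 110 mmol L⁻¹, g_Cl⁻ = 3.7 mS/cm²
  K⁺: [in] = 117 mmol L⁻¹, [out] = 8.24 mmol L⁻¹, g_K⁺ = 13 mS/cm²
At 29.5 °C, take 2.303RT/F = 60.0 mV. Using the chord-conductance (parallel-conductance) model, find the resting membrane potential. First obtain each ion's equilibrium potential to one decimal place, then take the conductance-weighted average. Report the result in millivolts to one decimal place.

-53.4 mV

E_Na⁺ = (60.0/1)·log₁₀(154/27.2) = 45.2 mV
E_Cl⁻ = (60.0/-1)·log₁₀(110/9.19) = -64.7 mV
E_K⁺ = (60.0/1)·log₁₀(8.24/117) = -69.1 mV
Vm = (Σ gᵢEᵢ)/(Σ gᵢ) = (2.5·45.2 + 3.7·-64.7 + 13·-69.1) / (2.5 + 3.7 + 13)
= -1024.69 / 19.2 = -53.37 mV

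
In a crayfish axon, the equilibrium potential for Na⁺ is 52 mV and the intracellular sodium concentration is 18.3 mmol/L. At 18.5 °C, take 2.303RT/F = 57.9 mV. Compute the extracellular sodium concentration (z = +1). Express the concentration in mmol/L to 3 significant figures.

Nernst: E = (57.9/1) · log₁₀([out]/[in]), so log₁₀([out]/[in]) = 52.0 × 1 / 57.9 = 0.8981.
[out]/[in] = 10^(0.8981) = 7.909.
[out] = 7.909 × 18.3 = 144.7 mmol/L.

145 mmol/L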